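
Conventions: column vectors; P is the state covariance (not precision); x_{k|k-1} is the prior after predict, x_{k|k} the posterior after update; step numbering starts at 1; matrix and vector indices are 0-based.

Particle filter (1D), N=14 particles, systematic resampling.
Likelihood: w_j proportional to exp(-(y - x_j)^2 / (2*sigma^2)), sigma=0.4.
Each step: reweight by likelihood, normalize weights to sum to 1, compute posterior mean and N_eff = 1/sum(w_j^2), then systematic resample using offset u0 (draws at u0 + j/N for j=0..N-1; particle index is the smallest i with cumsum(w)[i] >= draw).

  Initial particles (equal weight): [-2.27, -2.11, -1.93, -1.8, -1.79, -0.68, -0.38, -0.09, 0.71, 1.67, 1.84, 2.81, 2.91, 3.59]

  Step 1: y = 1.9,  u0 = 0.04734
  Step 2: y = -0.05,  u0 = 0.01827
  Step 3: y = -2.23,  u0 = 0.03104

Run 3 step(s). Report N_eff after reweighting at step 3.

step 1: w=[0.0000, 0.0000, 0.0000, 0.0000, 0.0000, 0.0000, 0.0000, 0.0000, 0.0061, 0.4314, 0.5032, 0.0383, 0.0210, 0.0001]  mean=1.8195  Neff=2.2663  idx=[9, 9, 9, 9, 9, 9, 10, 10, 10, 10, 10, 10, 10, 11]
step 2: w=[0.1423, 0.1423, 0.1423, 0.1423, 0.1423, 0.1423, 0.0209, 0.0209, 0.0209, 0.0209, 0.0209, 0.0209, 0.0209, 0.0000]  mean=1.6949  Neff=8.0310  idx=[0, 0, 1, 1, 2, 2, 3, 3, 4, 4, 5, 5, 7, 10]
step 3: w=[0.0831, 0.0831, 0.0831, 0.0831, 0.0831, 0.0831, 0.0831, 0.0831, 0.0831, 0.0831, 0.0831, 0.0831, 0.0012, 0.0012]  mean=1.6704  Neff=12.0576  idx=[0, 1, 2, 2, 3, 4, 5, 6, 7, 8, 8, 9, 10, 11]

N_eff = 12.0576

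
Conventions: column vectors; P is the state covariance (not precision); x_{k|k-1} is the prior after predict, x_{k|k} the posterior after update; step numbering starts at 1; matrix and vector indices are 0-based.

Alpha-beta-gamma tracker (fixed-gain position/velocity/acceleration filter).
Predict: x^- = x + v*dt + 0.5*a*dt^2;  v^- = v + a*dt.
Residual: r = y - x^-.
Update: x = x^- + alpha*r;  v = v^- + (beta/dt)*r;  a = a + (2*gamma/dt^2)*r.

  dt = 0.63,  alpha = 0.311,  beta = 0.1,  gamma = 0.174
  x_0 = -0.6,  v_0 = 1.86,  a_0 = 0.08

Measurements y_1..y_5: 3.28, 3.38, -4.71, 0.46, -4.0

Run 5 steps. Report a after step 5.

a_post = -13.4733

step 1: x_pred=0.5877  r=2.6923  x^+=1.4250  v^+=2.3378  a^+=2.4406
step 2: x_pred=3.3821  r=-0.0021  x^+=3.3815  v^+=3.8750  a^+=2.4388
step 3: x_pred=6.3067  r=-11.0167  x^+=2.8805  v^+=3.6627  a^+=-7.2206
step 4: x_pred=3.7551  r=-3.2951  x^+=2.7303  v^+=-1.4093  a^+=-10.1097
step 5: x_pred=-0.1638  r=-3.8362  x^+=-1.3569  v^+=-8.3873  a^+=-13.4733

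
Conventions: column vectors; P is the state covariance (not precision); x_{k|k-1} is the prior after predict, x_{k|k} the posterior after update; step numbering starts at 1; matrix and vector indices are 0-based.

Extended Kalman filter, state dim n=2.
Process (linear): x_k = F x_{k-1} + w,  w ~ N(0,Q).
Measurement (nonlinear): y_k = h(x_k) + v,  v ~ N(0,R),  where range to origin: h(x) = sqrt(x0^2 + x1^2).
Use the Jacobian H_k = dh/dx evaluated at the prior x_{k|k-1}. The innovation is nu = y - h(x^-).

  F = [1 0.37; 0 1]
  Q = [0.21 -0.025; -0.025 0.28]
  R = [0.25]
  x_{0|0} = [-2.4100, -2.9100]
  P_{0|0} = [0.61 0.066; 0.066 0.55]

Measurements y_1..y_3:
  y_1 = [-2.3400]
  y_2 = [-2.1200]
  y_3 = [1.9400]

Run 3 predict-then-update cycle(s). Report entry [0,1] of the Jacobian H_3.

H_jac[0,1] = -0.6210

step 1: x^-=[-3.4867, -2.9100]  P^-=[0.9441 0.2445; 0.2445 0.8300]  H_jac=[-0.7677 -0.6408]  S=[1.3878]  K=[-0.6352; -0.5185]  nu=[-6.8815]  x^+=[0.8843, 0.6578]  P^+=[0.3842 -0.2125; -0.2125 0.4569]
step 2: x^-=[1.1277, 0.6578]  P^-=[0.4995 -0.0685; -0.0685 0.7369]  H_jac=[0.8638 0.5039]  S=[0.7502]  K=[0.5291; 0.4162]  nu=[-3.4255]  x^+=[-0.6849, -0.7677]  P^+=[0.2895 -0.2337; -0.2337 0.6070]
step 3: x^-=[-0.9690, -0.7677]  P^-=[0.4096 -0.0341; -0.0341 0.8870]  H_jac=[-0.7838 -0.6210]  S=[0.8106]  K=[-0.3700; -0.6466]  nu=[0.7038]  x^+=[-1.2294, -1.2228]  P^+=[0.2987 -0.2280; -0.2280 0.5481]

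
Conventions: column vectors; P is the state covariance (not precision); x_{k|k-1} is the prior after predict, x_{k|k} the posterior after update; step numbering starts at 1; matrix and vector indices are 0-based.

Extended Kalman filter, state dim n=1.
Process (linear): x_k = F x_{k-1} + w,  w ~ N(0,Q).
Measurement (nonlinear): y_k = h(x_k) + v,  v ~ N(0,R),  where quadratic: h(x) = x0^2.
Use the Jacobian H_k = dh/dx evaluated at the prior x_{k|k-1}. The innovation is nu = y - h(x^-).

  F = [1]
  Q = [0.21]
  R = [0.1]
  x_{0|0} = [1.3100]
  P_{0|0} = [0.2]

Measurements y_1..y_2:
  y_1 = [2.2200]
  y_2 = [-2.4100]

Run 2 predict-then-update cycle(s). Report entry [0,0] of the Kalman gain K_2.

step 1: x^-=[1.3100]  P^-=[0.4100]  H_jac=[2.6200]  S=[2.9144]  K=[0.3686]  nu=[0.5039]  x^+=[1.4957]  P^+=[0.0141]
step 2: x^-=[1.4957]  P^-=[0.2241]  H_jac=[2.9915]  S=[2.1051]  K=[0.3184]  nu=[-4.6472]  x^+=[0.0160]  P^+=[0.0106]

K[0,0] = 0.3184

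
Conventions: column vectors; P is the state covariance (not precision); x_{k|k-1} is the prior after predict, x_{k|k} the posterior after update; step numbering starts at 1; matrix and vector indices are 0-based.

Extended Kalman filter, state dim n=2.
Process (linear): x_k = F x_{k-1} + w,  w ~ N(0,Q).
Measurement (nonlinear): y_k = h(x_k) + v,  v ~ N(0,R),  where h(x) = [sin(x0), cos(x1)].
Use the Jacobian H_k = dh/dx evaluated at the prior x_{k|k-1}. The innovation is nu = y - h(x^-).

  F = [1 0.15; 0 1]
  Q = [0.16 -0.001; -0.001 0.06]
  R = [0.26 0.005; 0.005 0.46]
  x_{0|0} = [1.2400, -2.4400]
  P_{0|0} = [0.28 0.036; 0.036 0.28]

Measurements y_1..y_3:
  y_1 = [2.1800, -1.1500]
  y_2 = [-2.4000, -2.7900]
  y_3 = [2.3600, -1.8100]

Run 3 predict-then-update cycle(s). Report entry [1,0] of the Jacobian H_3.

step 1: x^-=[0.8740, -2.4400]  P^-=[0.4571 0.0770; 0.0770 0.3400]  H_jac=[0.6418 0.0000; 0.0000 0.6454]  S=[0.4483 0.0369; 0.0369 0.6016]  K=[0.6509 0.0427; 0.0806 0.3598]  nu=[1.4131, -0.3862]  x^+=[1.7773, -2.4650]  P^+=[0.2640 0.0355; 0.0355 0.2571]
step 2: x^-=[1.4076, -2.4650]  P^-=[0.4405 0.0730; 0.0730 0.3171]  H_jac=[0.1625 0.0000; 0.0000 0.6261]  S=[0.2716 0.0124; 0.0124 0.5843]  K=[0.2602 0.0727; 0.0282 0.3392]  nu=[-3.3867, -2.0103]  x^+=[0.3801, -3.2422]  P^+=[0.4185 0.0555; 0.0555 0.2494]
step 3: x^-=[-0.1062, -3.2422]  P^-=[0.6008 0.0919; 0.0919 0.3094]  H_jac=[0.9944 0.0000; 0.0000 -0.1005]  S=[0.8540 -0.0042; -0.0042 0.4631]  K=[0.6994 -0.0136; 0.1067 -0.0661]  nu=[2.4660, -0.8151]  x^+=[1.6297, -2.9252]  P^+=[0.1828 0.0276; 0.0276 0.2976]

H_jac[1,0] = 0.0000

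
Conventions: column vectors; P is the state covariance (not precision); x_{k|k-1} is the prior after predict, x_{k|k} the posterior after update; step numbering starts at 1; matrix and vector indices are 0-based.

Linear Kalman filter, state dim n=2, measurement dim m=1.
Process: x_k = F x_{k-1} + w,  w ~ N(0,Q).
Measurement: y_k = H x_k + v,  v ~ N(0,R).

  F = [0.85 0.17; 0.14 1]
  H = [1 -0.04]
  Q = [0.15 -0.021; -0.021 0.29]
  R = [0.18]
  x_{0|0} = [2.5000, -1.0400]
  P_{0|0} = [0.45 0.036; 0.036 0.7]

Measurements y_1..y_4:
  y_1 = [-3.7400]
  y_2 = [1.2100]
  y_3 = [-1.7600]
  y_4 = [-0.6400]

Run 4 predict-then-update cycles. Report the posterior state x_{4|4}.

step 1: x^-=[1.9482, -0.6900]  P^-=[0.5058 0.1830; 0.1830 1.0089]  S=[0.6727]  K=[0.7409; 0.2120]  nu=[-5.7158]  x^+=[-2.2867, -1.9020]  P^+=[0.1365 0.0773; 0.0773 0.9787]
step 2: x^-=[-2.2671, -2.2222]  P^-=[0.2992 0.2292; 0.2292 1.2930]  S=[0.4630]  K=[0.6265; 0.3833]  nu=[3.3882]  x^+=[-0.1443, -0.9235]  P^+=[0.1175 0.1180; 0.1180 1.2250]
step 3: x^-=[-0.2796, -0.9437]  P^-=[0.3044 0.3043; 0.3043 1.5503]  S=[0.4625]  K=[0.6318; 0.5239]  nu=[-1.5181]  x^+=[-1.2388, -1.7390]  P^+=[0.1198 0.1512; 0.1512 1.4234]
step 4: x^-=[-1.3486, -1.9124]  P^-=[0.3214 0.3674; 0.3674 1.7580]  S=[0.4748]  K=[0.6459; 0.6256]  nu=[0.6321]  x^+=[-0.9403, -1.5170]  P^+=[0.1233 0.1755; 0.1755 1.5722]

x_post = [-0.9403, -1.5170]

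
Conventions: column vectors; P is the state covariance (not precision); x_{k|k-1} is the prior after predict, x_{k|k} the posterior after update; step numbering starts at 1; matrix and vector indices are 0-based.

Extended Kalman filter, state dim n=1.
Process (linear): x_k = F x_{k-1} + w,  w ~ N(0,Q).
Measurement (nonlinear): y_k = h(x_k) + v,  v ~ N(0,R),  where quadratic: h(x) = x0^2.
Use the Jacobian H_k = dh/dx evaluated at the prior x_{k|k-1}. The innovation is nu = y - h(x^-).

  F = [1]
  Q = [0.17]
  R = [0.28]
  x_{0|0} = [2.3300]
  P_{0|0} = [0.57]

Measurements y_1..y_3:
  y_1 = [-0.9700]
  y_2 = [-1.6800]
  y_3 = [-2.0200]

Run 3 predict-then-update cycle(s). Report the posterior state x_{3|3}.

step 1: x^-=[2.3300]  P^-=[0.7400]  H_jac=[4.6600]  S=[16.3495]  K=[0.2109]  nu=[-6.3989]  x^+=[0.9804]  P^+=[0.0127]
step 2: x^-=[0.9804]  P^-=[0.1827]  H_jac=[1.9607]  S=[0.9823]  K=[0.3646]  nu=[-2.6411]  x^+=[0.0173]  P^+=[0.0521]
step 3: x^-=[0.0173]  P^-=[0.2221]  H_jac=[0.0346]  S=[0.2803]  K=[0.0275]  nu=[-2.0203]  x^+=[-0.0381]  P^+=[0.2219]

x_post = [-0.0381]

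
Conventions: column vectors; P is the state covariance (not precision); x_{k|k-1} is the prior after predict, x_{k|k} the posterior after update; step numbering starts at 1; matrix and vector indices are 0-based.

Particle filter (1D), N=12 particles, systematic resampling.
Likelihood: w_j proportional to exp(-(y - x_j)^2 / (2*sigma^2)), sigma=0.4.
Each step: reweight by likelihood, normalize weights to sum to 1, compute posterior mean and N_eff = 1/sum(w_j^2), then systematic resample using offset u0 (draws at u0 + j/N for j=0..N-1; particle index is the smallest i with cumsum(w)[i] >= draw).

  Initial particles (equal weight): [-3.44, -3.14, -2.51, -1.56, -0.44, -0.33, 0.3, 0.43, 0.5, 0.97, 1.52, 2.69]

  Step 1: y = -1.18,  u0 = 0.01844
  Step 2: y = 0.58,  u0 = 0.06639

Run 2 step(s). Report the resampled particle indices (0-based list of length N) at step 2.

resampled_idx = [9, 9, 9, 10, 10, 10, 11, 11, 11, 11, 11, 11]

step 1: w=[0.0000, 0.0000, 0.0043, 0.6866, 0.1947, 0.1127, 0.0011, 0.0003, 0.0002, 0.0000, 0.0000, 0.0000]  mean=-1.2042  Neff=1.9155  idx=[3, 3, 3, 3, 3, 3, 3, 3, 3, 4, 4, 5]
step 2: w=[0.0000, 0.0000, 0.0000, 0.0000, 0.0000, 0.0000, 0.0000, 0.0000, 0.0000, 0.2537, 0.2537, 0.4926]  mean=-0.3859  Neff=2.6929  idx=[9, 9, 9, 10, 10, 10, 11, 11, 11, 11, 11, 11]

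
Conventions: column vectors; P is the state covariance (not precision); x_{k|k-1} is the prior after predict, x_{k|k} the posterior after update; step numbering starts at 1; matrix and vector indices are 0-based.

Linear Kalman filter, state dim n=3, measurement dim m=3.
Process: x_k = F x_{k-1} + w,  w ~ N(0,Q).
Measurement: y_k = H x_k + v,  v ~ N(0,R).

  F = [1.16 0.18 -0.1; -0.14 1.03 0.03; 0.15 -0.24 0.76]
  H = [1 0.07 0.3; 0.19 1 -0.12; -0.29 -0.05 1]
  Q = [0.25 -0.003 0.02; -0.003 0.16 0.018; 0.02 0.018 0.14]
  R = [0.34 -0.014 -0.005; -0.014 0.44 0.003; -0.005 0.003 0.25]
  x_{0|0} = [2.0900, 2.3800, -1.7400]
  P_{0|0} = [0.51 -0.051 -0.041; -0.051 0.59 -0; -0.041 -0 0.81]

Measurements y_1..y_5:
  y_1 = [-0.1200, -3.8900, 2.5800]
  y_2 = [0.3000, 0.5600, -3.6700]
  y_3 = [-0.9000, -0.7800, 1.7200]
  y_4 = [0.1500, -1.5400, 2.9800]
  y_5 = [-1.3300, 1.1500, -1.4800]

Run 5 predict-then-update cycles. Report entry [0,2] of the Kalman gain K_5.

K[0,2] = -0.1342

step 1: x^-=[3.0268, 2.1066, -1.5801]  P^-=[0.9517 -0.0405 -0.0010; -0.0405 0.8117 -0.1255; -0.0010 -0.1255 0.6476]  S=[1.3424 0.1227 -0.0945; 0.1227 1.3102 -0.2821; -0.0945 -0.2821 0.9917]  K=[0.6920 -0.0033 -0.2123; -0.0728 0.6359 0.0183; 0.1872 -0.0287 0.6694]  nu=[-2.8202, -6.7613, 5.1432]  x^+=[0.0061, -1.8937, 1.5286]  P^+=[0.2374 -0.0558 0.0095; -0.0558 0.2921 0.0053; 0.0095 0.0053 0.1694]
step 2: x^-=[-0.4866, -1.9055, 1.6172]  P^-=[0.5549 -0.0532 0.0589; -0.0532 0.4910 -0.0627; 0.0589 -0.0627 0.2642]  S=[0.9464 0.0404 -0.0343; 0.0404 0.9470 -0.1177; -0.0343 -0.1177 0.5327]  K=[0.5956 0.0040 -0.1473; -0.0627 0.5153 -0.0250; 0.1600 -0.0360 0.4722]  nu=[0.4349, 2.7520, -5.5236]  x^+=[0.5968, -0.3766, -1.0205]  P^+=[0.2013 -0.0433 0.0164; -0.0433 0.2352 -0.0052; 0.0164 -0.0052 0.1216]
step 3: x^-=[0.7266, -0.5021, -0.5957]  P^-=[0.5080 -0.0418 0.0599; -0.0418 0.4256 -0.0554; 0.0599 -0.0554 0.2371]  S=[0.8992 0.0415 -0.0281; 0.0415 0.8820 -0.1045; -0.0281 -0.1045 0.5005]  K=[0.5769 0.0107 -0.1359; -0.0550 0.4798 -0.0319; 0.1570 -0.0368 0.4457]  nu=[-1.4127, -0.4875, 2.5013]  x^+=[-0.4335, -0.7382, 0.3152]  P^+=[0.1941 -0.0386 0.0175; -0.0386 0.2183 -0.0065; 0.0175 -0.0065 0.1153]
step 4: x^-=[-0.6673, -0.6902, 0.3517]  P^-=[0.4995 -0.0380 0.0594; -0.0380 0.4061 -0.0515; 0.0594 -0.0515 0.2327]  S=[0.8906 0.0437 -0.0274; 0.0437 0.8627 -0.0999; -0.0274 -0.0999 0.4953]  K=[0.5731 0.0131 -0.1343; -0.0521 0.4686 -0.0312; 0.1564 -0.0358 0.4416]  nu=[0.7601, -0.6808, 2.4003]  x^+=[-0.5630, -1.1237, 1.5550]  P^+=[0.1927 -0.0371 0.0176; -0.0371 0.2131 -0.0063; 0.0176 -0.0063 0.1143]
step 5: x^-=[-1.0108, -1.0319, 1.3670]  P^-=[0.4979 -0.0371 0.0592; -0.0371 0.4001 -0.0498; 0.0592 -0.0498 0.2316]  S=[0.8890 0.0445 -0.0274; 0.0445 0.8566 -0.0979; -0.0274 -0.0979 0.4940]  K=[0.5723 0.0138 -0.1342; -0.0512 0.4651 -0.0301; 0.1562 -0.0351 0.4408]  nu=[-0.6570, 2.5380, -3.1918]  x^+=[-0.9235, 0.2783, -0.2316]  P^+=[0.1924 -0.0368 0.0176; -0.0368 0.2115 -0.0060; 0.0176 -0.0060 0.1141]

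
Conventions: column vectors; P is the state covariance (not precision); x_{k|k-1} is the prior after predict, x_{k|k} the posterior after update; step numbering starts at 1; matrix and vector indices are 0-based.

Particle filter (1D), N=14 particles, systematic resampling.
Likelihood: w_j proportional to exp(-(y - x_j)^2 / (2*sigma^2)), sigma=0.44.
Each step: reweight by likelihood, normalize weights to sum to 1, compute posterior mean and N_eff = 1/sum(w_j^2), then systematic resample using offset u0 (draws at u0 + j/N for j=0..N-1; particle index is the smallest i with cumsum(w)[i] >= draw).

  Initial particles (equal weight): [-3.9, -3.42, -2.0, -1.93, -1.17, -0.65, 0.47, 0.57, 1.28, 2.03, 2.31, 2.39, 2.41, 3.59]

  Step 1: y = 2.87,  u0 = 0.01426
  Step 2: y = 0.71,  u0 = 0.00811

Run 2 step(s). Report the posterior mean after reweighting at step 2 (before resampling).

post_mean = 2.1796

step 1: w=[0.0000, 0.0000, 0.0000, 0.0000, 0.0000, 0.0000, 0.0000, 0.0000, 0.0007, 0.0808, 0.2224, 0.2757, 0.2894, 0.1310]  mean=2.5053  Neff=4.2938  idx=[9, 10, 10, 10, 10, 11, 11, 11, 12, 12, 12, 12, 13, 13]
step 2: w=[0.5333, 0.0646, 0.0646, 0.0646, 0.0646, 0.0328, 0.0328, 0.0328, 0.0275, 0.0275, 0.0275, 0.0275, 0.0000, 0.0000]  mean=2.1796  Neff=3.2536  idx=[0, 0, 0, 0, 0, 0, 0, 0, 1, 2, 3, 5, 7, 9]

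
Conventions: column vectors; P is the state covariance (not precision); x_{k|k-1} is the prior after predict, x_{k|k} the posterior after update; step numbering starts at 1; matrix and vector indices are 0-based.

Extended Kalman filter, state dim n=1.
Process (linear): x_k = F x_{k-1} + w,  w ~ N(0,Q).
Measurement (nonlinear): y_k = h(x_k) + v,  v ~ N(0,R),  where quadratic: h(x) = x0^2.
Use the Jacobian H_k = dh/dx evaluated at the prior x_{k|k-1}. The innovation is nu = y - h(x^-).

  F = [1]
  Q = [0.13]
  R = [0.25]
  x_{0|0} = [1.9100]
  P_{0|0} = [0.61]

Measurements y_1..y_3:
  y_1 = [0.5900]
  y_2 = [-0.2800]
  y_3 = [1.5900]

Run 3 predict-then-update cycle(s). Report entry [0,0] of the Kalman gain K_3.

step 1: x^-=[1.9100]  P^-=[0.7400]  H_jac=[3.8200]  S=[11.0484]  K=[0.2559]  nu=[-3.0581]  x^+=[1.1276]  P^+=[0.0167]
step 2: x^-=[1.1276]  P^-=[0.1467]  H_jac=[2.2551]  S=[0.9963]  K=[0.3322]  nu=[-1.5514]  x^+=[0.6122]  P^+=[0.0368]
step 3: x^-=[0.6122]  P^-=[0.1668]  H_jac=[1.2245]  S=[0.5001]  K=[0.4084]  nu=[1.2152]  x^+=[1.1086]  P^+=[0.0834]

K[0,0] = 0.4084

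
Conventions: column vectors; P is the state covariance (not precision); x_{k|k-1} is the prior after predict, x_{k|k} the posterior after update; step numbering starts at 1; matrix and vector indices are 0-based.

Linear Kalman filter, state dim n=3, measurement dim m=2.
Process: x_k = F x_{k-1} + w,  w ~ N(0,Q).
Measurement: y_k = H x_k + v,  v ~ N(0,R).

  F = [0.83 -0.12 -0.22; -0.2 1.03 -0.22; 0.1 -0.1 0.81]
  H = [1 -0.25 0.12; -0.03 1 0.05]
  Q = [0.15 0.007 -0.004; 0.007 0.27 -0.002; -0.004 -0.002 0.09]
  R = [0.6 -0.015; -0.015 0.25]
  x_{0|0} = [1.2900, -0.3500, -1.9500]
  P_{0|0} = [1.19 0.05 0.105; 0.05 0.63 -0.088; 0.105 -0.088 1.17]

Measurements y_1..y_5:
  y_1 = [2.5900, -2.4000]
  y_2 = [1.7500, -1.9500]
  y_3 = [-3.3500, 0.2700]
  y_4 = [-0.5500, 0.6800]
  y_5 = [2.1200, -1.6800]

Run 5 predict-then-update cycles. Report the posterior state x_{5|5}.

step 1: x^-=[1.5417, -0.1895, -1.4155]  P^-=[0.9825 -0.1648 -0.0360; -0.1648 1.0711 -0.3877; -0.0360 -0.3877 0.9061]  S=[1.7595 -0.5162; -0.5162 1.2955]  K=[0.6058 0.0900; -0.0374 0.8008; 0.0217 -0.2548]  nu=[1.1708, -2.0935]  x^+=[2.0624, -1.9096, -0.8566]  P^+=[0.3827 0.0303 -0.1081; 0.0303 0.2071 -0.1080; -0.1081 -0.1080 0.8154]
step 2: x^-=[2.1294, -2.1910, -0.2967]  P^-=[0.4838 0.0206 -0.1801; 0.0206 0.5714 -0.2452; -0.1801 -0.2452 0.6303]  S=[1.0898 -0.1826; -0.1826 0.7982]  K=[0.4354 0.0959; -0.0228 0.6945; -0.0866 -0.2808]  nu=[-0.8916, 0.3197]  x^+=[1.7719, -1.9486, -0.3092]  P^+=[0.2851 0.0331 -0.1413; 0.0331 0.1800 -0.1015; -0.1413 -0.1015 0.5681]
step 3: x^-=[1.7725, -2.2934, 0.1216]  P^-=[0.4161 0.0339 -0.1668; 0.0339 0.5199 -0.1844; -0.1668 -0.1844 0.4603]  S=[1.0093 -0.1481; -0.1481 0.7514]  K=[0.3981 0.0959; -0.0181 0.6746; -0.0983 -0.2274]  nu=[-5.7104, 2.6105]  x^+=[-0.2507, -0.4288, 0.0890]  P^+=[0.2605 0.0321 -0.1258; 0.0321 0.1739 -0.0801; -0.1258 -0.0801 0.4183]
step 4: x^-=[-0.1762, -0.4111, 0.0899]  P^-=[0.3875 0.0242 -0.1336; 0.0242 0.4972 -0.1411; -0.1336 -0.1411 0.3607]  S=[0.9881 -0.1458; -0.1458 0.7332]  K=[0.3822 0.0840; -0.0206 0.6633; -0.0821 -0.1787]  nu=[-0.4874, 1.0814]  x^+=[-0.2717, 0.3162, -0.0633]  P^+=[0.2474 0.0278 -0.1026; 0.0278 0.1701 -0.0633; -0.1026 -0.0633 0.3349]
step 5: x^-=[-0.2495, 0.3939, -0.1101]  P^-=[0.3676 0.0125 -0.1057; 0.0125 0.4848 -0.1160; -0.1057 -0.1160 0.3070]  S=[0.9777 -0.1502; -0.1502 0.7239]  K=[0.3709 0.0716; -0.0247 0.6561; -0.0635 -0.1479]  nu=[2.4812, -2.0759]  x^+=[0.5220, -1.0292, 0.0394]  P^+=[0.2374 0.0237 -0.0839; 0.0237 0.1678 -0.0530; -0.0839 -0.0530 0.2900]

x_post = [0.5220, -1.0292, 0.0394]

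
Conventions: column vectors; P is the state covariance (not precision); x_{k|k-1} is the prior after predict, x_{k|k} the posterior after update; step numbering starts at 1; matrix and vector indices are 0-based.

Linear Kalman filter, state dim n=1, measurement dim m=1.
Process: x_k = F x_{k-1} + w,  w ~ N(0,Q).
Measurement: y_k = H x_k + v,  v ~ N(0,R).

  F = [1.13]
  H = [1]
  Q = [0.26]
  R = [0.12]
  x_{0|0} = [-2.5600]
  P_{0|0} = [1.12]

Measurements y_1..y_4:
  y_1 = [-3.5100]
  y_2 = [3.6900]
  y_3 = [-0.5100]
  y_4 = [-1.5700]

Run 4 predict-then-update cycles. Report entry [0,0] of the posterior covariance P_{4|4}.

step 1: x^-=[-2.8928]  P^-=[1.6901]  S=[1.8101]  K=[0.9337]  nu=[-0.6172]  x^+=[-3.4691]  P^+=[0.1120]
step 2: x^-=[-3.9201]  P^-=[0.4031]  S=[0.5231]  K=[0.7706]  nu=[7.6101]  x^+=[1.9441]  P^+=[0.0925]
step 3: x^-=[2.1969]  P^-=[0.3781]  S=[0.4981]  K=[0.7591]  nu=[-2.7069]  x^+=[0.1422]  P^+=[0.0911]
step 4: x^-=[0.1606]  P^-=[0.3763]  S=[0.4963]  K=[0.7582]  nu=[-1.7306]  x^+=[-1.1516]  P^+=[0.0910]

P_post[0,0] = 0.0910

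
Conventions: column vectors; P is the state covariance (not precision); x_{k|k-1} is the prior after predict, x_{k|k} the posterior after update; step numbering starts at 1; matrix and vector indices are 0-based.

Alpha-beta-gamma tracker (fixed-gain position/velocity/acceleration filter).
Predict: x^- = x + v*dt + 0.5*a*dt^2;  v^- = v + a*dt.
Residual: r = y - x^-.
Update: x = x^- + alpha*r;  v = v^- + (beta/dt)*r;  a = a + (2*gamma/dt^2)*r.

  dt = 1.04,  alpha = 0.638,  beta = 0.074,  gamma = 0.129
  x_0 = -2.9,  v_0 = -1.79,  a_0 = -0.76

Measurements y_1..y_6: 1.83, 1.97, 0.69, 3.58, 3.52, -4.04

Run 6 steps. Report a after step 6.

a_post = -2.5461

step 1: x_pred=-5.1726  r=7.0026  x^+=-0.7049  v^+=-2.0821  a^+=0.9104
step 2: x_pred=-2.3780  r=4.3480  x^+=0.3960  v^+=-0.8260  a^+=1.9475
step 3: x_pred=0.5902  r=0.0998  x^+=0.6539  v^+=1.2066  a^+=1.9713
step 4: x_pred=2.9748  r=0.6052  x^+=3.3609  v^+=3.2998  a^+=2.1157
step 5: x_pred=7.9369  r=-4.4169  x^+=5.1189  v^+=5.1859  a^+=1.0621
step 6: x_pred=11.0866  r=-15.1266  x^+=1.4358  v^+=5.2141  a^+=-2.5461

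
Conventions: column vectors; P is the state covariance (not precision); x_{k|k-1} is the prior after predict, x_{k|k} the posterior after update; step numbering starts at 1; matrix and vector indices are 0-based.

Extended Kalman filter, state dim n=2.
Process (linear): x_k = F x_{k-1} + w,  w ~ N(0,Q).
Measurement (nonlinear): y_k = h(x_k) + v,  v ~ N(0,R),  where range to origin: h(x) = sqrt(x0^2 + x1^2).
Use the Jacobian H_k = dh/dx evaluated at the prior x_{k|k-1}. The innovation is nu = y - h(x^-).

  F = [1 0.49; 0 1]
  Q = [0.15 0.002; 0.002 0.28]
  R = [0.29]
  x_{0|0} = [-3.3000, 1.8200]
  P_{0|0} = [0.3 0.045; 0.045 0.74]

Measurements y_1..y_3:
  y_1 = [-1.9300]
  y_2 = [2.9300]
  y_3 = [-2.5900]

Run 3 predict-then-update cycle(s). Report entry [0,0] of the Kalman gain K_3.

K[0,0] = -0.5196

step 1: x^-=[-2.4082, 1.8200]  P^-=[0.6718 0.4096; 0.4096 1.0200]  H_jac=[-0.7978 0.6029]  S=[0.6943]  K=[-0.4162; 0.4151]  nu=[-4.9486]  x^+=[-0.3486, -0.2342]  P^+=[0.5515 0.5296; 0.5296 0.9004]
step 2: x^-=[-0.4633, -0.2342]  P^-=[1.4366 0.9727; 0.9727 1.1804]  H_jac=[-0.8925 -0.4511]  S=[2.4577]  K=[-0.7002; -0.5699]  nu=[2.4108]  x^+=[-2.1515, -1.6081]  P^+=[0.2316 -0.0080; -0.0080 0.3822]
step 3: x^-=[-2.9394, -1.6081]  P^-=[0.4655 0.1813; 0.1813 0.6622]  H_jac=[-0.8773 -0.4799]  S=[0.9535]  K=[-0.5196; -0.5001]  nu=[-5.9405]  x^+=[0.1471, 1.3630]  P^+=[0.2081 -0.0665; -0.0665 0.4237]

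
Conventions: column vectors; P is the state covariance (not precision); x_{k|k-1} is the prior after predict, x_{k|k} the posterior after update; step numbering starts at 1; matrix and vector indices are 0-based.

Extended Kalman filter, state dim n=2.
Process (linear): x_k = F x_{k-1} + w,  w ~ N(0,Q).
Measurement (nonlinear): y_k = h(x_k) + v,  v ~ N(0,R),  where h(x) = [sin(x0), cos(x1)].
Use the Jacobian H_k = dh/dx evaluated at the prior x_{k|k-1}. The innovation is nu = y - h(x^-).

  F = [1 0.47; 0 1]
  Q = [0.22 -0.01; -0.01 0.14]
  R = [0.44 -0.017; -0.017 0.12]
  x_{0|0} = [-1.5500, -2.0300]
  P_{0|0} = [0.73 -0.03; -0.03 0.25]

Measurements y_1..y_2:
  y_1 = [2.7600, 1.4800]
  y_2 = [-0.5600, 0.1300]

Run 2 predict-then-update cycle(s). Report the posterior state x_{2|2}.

step 1: x^-=[-2.5041, -2.0300]  P^-=[0.9770 0.0775; 0.0775 0.3900]  H_jac=[-0.8036 0.0000; 0.0000 0.8964]  S=[1.0709 -0.0728; -0.0728 0.4334]  K=[-0.7306 0.0375; -0.0033 0.8061]  nu=[3.3552, 1.9232]  x^+=[-4.8831, -0.4908]  P^+=[0.4008 0.0189; 0.0189 0.1080]
step 2: x^-=[-5.1138, -0.4908]  P^-=[0.6624 0.0596; 0.0596 0.2480]  H_jac=[0.3908 0.0000; 0.0000 0.4714]  S=[0.5411 -0.0060; -0.0060 0.1751]  K=[0.4803 0.1770; 0.0505 0.6693]  nu=[-1.4805, -0.7519]  x^+=[-5.9580, -1.0689]  P^+=[0.5331 0.0277; 0.0277 0.1686]

x_post = [-5.9580, -1.0689]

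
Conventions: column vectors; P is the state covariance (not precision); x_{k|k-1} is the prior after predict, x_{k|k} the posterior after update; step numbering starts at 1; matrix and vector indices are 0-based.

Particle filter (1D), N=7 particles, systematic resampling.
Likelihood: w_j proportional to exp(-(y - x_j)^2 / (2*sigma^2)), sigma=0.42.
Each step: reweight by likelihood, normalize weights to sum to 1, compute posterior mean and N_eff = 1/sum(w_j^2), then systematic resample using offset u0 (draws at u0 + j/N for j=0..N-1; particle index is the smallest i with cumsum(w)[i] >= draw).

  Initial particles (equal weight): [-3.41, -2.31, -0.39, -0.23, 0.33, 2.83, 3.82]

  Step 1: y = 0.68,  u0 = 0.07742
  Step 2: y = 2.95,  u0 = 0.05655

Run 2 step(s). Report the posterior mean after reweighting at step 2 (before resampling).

step 1: w=[0.0000, 0.0000, 0.0463, 0.1137, 0.8400, 0.0000, 0.0000]  mean=0.2330  Neff=1.3876  idx=[3, 4, 4, 4, 4, 4, 4]
step 2: w=[0.0000, 0.1667, 0.1667, 0.1667, 0.1667, 0.1667, 0.1667]  mean=0.3300  Neff=6.0002  idx=[1, 2, 3, 3, 4, 5, 6]

post_mean = 0.3300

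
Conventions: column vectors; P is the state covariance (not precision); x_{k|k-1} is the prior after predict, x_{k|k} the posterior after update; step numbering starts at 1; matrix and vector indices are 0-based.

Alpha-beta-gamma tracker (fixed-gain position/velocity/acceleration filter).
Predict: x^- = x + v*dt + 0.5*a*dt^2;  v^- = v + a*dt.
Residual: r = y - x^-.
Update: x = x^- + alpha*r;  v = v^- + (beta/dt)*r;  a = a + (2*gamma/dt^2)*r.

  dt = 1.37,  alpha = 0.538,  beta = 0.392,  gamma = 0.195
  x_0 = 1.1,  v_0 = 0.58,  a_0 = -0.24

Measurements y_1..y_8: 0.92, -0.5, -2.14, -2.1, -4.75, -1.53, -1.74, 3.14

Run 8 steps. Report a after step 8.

step 1: x_pred=1.6694  r=-0.7494  x^+=1.2662  v^+=0.0368  a^+=-0.3957
step 2: x_pred=0.9452  r=-1.4452  x^+=0.1677  v^+=-0.9189  a^+=-0.6960
step 3: x_pred=-1.7443  r=-0.3957  x^+=-1.9572  v^+=-1.9856  a^+=-0.7782
step 4: x_pred=-5.4078  r=3.3078  x^+=-3.6282  v^+=-2.1053  a^+=-0.0909
step 5: x_pred=-6.5978  r=1.8478  x^+=-5.6037  v^+=-1.7011  a^+=0.2931
step 6: x_pred=-7.6592  r=6.1292  x^+=-4.3617  v^+=0.4541  a^+=1.5667
step 7: x_pred=-2.2693  r=0.5293  x^+=-1.9846  v^+=2.7519  a^+=1.6766
step 8: x_pred=3.3590  r=-0.2190  x^+=3.2412  v^+=4.9862  a^+=1.6311

a_post = 1.6311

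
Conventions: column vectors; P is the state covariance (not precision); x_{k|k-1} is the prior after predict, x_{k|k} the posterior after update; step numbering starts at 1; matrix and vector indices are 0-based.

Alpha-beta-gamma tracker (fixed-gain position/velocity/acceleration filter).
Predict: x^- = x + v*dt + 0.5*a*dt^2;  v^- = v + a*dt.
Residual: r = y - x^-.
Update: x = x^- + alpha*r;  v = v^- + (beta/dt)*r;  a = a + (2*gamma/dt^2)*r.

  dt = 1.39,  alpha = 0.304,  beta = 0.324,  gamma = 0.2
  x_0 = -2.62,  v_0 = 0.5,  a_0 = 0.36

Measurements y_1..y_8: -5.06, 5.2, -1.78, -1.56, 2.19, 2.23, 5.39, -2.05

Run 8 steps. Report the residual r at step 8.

step 1: x_pred=-1.5772  r=-3.4828  x^+=-2.6360  v^+=0.1886  a^+=-0.3610
step 2: x_pred=-2.7226  r=7.9226  x^+=-0.3141  v^+=1.5335  a^+=1.2792
step 3: x_pred=3.0531  r=-4.8331  x^+=1.5838  v^+=2.1849  a^+=0.2786
step 4: x_pred=4.8901  r=-6.4501  x^+=2.9292  v^+=1.0687  a^+=-1.0568
step 5: x_pred=3.3939  r=-1.2039  x^+=3.0279  v^+=-0.6808  a^+=-1.3060
step 6: x_pred=0.8199  r=1.4101  x^+=1.2486  v^+=-2.1675  a^+=-1.0141
step 7: x_pred=-2.7438  r=8.1338  x^+=-0.2711  v^+=-1.6811  a^+=0.6699
step 8: x_pred=-1.9607  r=-0.0893  x^+=-1.9878  v^+=-0.7708  a^+=0.6514

resid = -0.0893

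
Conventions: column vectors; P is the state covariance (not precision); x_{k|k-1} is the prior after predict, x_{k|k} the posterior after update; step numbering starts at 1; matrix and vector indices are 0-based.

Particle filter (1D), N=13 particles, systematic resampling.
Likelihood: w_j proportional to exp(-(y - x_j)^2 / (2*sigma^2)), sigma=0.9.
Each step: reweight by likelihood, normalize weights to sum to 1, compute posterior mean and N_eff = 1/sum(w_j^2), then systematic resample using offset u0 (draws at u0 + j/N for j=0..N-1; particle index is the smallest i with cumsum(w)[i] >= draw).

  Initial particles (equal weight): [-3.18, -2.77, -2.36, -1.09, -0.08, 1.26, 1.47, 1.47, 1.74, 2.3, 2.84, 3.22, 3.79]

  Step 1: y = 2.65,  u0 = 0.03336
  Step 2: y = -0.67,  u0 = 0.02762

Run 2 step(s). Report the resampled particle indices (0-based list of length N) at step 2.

resampled_idx = [0, 0, 0, 0, 0, 1, 1, 2, 2, 2, 3, 4, 4]

step 1: w=[0.0000, 0.0000, 0.0000, 0.0000, 0.0020, 0.0615, 0.0858, 0.0858, 0.1216, 0.1880, 0.1983, 0.1659, 0.0909]  mean=2.4156  Neff=6.9556  idx=[5, 6, 7, 8, 8, 9, 9, 10, 10, 10, 11, 11, 12]
step 2: w=[0.3527, 0.2081, 0.2081, 0.0975, 0.0975, 0.0152, 0.0152, 0.0018, 0.0018, 0.0018, 0.0003, 0.0003, 0.0000]  mean=1.4821  Neff=4.3397  idx=[0, 0, 0, 0, 0, 1, 1, 2, 2, 2, 3, 4, 4]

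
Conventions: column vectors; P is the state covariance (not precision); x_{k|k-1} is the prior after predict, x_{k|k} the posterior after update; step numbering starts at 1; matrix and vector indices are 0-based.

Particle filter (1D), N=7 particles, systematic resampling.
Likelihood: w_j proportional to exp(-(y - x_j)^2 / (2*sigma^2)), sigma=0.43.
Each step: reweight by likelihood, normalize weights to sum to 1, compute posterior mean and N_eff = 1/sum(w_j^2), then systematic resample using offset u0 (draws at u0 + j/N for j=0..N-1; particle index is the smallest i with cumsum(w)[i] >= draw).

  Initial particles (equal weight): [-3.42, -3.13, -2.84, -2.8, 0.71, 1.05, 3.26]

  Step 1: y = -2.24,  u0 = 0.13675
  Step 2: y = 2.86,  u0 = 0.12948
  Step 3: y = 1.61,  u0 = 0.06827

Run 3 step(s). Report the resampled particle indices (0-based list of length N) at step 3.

resampled_idx = [0, 1, 2, 3, 4, 5, 6]

step 1: w=[0.0245, 0.1240, 0.3991, 0.4524, 0.0000, 0.0000, 0.0000]  mean=-2.8721  Neff=2.6321  idx=[1, 2, 2, 3, 3, 3, 3]
step 2: w=[0.0000, 0.0638, 0.0638, 0.2181, 0.2181, 0.2181, 0.2181]  mean=-2.8051  Neff=5.0405  idx=[3, 3, 4, 4, 5, 6, 6]
step 3: w=[0.1429, 0.1429, 0.1429, 0.1429, 0.1429, 0.1429, 0.1429]  mean=-2.8000  Neff=7.0000  idx=[0, 1, 2, 3, 4, 5, 6]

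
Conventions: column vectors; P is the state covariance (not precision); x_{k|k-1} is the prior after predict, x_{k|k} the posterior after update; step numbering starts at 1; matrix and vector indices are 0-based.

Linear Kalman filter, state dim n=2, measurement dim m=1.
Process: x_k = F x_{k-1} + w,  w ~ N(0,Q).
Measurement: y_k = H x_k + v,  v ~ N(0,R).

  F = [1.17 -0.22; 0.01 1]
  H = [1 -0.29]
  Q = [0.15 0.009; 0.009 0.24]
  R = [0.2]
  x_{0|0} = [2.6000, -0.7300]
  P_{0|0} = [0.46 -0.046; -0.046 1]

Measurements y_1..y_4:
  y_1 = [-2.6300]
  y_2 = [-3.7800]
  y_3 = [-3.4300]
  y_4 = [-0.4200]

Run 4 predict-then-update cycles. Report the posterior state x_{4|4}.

x_post = [-1.9019, -0.3378]

step 1: x^-=[3.2026, -0.7040]  P^-=[0.8518 -0.2593; -0.2593 1.2391]  S=[1.3064]  K=[0.7096; -0.4736]  nu=[-6.0368]  x^+=[-1.0809, 2.1549]  P^+=[0.1940 0.1797; 0.1797 0.9461]
step 2: x^-=[-1.7387, 2.1441]  P^-=[0.3689 0.0129; 0.0129 1.1897]  S=[0.6614]  K=[0.5520; -0.5021]  nu=[-1.4195]  x^+=[-2.5223, 2.8568]  P^+=[0.1673 0.1963; 0.1963 1.0230]
step 3: x^-=[-3.5796, 2.8315]  P^-=[0.3275 0.0151; 0.0151 1.2669]  S=[0.6253]  K=[0.5168; -0.5634]  nu=[0.9708]  x^+=[-3.0780, 2.2846]  P^+=[0.1605 0.1972; 0.1972 1.0684]
step 4: x^-=[-4.1038, 2.2538]  P^-=[0.3200 0.0061; 0.0061 1.3124]  S=[0.6268]  K=[0.5077; -0.5975]  nu=[4.3374]  x^+=[-1.9019, -0.3378]  P^+=[0.1584 0.1962; 0.1962 1.0886]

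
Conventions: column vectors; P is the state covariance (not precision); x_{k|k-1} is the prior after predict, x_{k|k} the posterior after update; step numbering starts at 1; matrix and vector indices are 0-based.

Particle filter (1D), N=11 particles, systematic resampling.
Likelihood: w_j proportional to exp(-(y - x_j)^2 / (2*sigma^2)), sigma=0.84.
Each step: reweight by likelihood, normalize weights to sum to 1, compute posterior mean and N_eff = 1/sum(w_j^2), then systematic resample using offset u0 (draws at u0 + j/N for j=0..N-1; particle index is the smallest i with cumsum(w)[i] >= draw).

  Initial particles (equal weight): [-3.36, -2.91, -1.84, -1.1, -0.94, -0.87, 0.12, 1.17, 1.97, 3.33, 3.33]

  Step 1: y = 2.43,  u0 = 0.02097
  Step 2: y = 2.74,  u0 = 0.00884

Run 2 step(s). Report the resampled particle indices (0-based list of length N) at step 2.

step 1: w=[0.0000, 0.0000, 0.0000, 0.0001, 0.0001, 0.0002, 0.0098, 0.1390, 0.3685, 0.2412, 0.2412]  mean=2.4956  Neff=3.6826  idx=[7, 7, 8, 8, 8, 8, 9, 9, 9, 10, 10]
step 2: w=[0.0253, 0.0253, 0.0954, 0.0954, 0.0954, 0.0954, 0.1135, 0.1135, 0.1135, 0.1135, 0.1135]  mean=2.7014  Neff=9.7897  idx=[0, 2, 3, 4, 5, 6, 7, 7, 8, 9, 10]

resampled_idx = [0, 2, 3, 4, 5, 6, 7, 7, 8, 9, 10]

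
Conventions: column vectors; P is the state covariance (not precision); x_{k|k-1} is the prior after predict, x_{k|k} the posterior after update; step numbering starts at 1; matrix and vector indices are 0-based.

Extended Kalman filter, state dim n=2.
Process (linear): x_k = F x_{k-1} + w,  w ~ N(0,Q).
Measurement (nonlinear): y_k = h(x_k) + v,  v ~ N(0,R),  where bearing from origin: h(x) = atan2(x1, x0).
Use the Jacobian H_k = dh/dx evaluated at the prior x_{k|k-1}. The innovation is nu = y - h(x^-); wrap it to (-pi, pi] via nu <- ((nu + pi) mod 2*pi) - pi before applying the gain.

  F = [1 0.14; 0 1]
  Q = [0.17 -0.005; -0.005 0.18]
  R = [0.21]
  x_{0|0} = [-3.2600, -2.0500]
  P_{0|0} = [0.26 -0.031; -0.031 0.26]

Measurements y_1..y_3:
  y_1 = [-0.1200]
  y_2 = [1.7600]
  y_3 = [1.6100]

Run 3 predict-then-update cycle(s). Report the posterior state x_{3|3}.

step 1: x^-=[-3.5470, -2.0500]  P^-=[0.4264 0.0004; 0.0004 0.4400]  H_jac=[0.1221 -0.2113]  S=[0.2360]  K=[0.2203; -0.3938]  nu=[2.4975]  x^+=[-2.9967, -3.0336]  P^+=[0.4150 0.0209; 0.0209 0.4034]
step 2: x^-=[-3.4214, -3.0336]  P^-=[0.5987 0.0724; 0.0724 0.5834]  H_jac=[0.1451 -0.1636]  S=[0.2348]  K=[0.3195; -0.3619]  nu=[-2.1070]  x^+=[-4.0947, -2.2711]  P^+=[0.5747 0.0995; 0.0995 0.5527]
step 3: x^-=[-4.4126, -2.2711]  P^-=[0.7834 0.1719; 0.1719 0.7327]  H_jac=[0.0922 -0.1792]  S=[0.2345]  K=[0.1767; -0.4922]  nu=[-2.0069]  x^+=[-4.7673, -1.2833]  P^+=[0.7761 0.1923; 0.1923 0.6758]

x_post = [-4.7673, -1.2833]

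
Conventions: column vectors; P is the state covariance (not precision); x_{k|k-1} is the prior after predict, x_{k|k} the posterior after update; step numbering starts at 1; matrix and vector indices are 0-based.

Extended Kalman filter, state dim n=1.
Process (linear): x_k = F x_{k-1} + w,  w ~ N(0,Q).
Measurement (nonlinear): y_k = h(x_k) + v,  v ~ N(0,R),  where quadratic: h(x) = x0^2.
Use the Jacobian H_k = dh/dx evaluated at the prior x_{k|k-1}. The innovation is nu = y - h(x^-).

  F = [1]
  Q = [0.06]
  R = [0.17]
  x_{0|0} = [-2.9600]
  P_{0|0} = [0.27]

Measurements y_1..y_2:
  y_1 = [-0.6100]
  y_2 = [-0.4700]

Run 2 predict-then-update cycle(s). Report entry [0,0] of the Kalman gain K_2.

step 1: x^-=[-2.9600]  P^-=[0.3300]  H_jac=[-5.9200]  S=[11.7353]  K=[-0.1665]  nu=[-9.3716]  x^+=[-1.3999]  P^+=[0.0048]
step 2: x^-=[-1.3999]  P^-=[0.0648]  H_jac=[-2.7998]  S=[0.6778]  K=[-0.2676]  nu=[-2.4297]  x^+=[-0.7497]  P^+=[0.0162]

K[0,0] = -0.2676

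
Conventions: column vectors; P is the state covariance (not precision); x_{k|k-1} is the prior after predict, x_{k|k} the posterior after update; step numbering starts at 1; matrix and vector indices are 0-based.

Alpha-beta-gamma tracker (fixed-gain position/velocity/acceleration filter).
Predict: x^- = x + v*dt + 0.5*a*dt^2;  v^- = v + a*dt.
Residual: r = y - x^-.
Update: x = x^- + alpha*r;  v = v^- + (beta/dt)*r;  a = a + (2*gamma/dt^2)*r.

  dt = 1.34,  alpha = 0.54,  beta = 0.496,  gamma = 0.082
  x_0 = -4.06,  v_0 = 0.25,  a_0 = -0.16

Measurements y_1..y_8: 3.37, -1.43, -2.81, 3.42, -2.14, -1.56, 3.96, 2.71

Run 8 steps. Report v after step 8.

step 1: x_pred=-3.8686  r=7.2386  x^+=0.0402  v^+=2.7150  a^+=0.5011
step 2: x_pred=4.1282  r=-5.5582  x^+=1.1268  v^+=1.3291  a^+=-0.0065
step 3: x_pred=2.9020  r=-5.7120  x^+=-0.1825  v^+=-0.7939  a^+=-0.5282
step 4: x_pred=-1.7205  r=5.1405  x^+=1.0554  v^+=0.4011  a^+=-0.0587
step 5: x_pred=1.5401  r=-3.6801  x^+=-0.4472  v^+=-1.0398  a^+=-0.3948
step 6: x_pred=-2.1949  r=0.6349  x^+=-1.8521  v^+=-1.3338  a^+=-0.3368
step 7: x_pred=-3.9418  r=7.9018  x^+=0.3252  v^+=1.1397  a^+=0.3849
step 8: x_pred=2.1979  r=0.5121  x^+=2.4744  v^+=1.8450  a^+=0.4316

v_post = 1.8450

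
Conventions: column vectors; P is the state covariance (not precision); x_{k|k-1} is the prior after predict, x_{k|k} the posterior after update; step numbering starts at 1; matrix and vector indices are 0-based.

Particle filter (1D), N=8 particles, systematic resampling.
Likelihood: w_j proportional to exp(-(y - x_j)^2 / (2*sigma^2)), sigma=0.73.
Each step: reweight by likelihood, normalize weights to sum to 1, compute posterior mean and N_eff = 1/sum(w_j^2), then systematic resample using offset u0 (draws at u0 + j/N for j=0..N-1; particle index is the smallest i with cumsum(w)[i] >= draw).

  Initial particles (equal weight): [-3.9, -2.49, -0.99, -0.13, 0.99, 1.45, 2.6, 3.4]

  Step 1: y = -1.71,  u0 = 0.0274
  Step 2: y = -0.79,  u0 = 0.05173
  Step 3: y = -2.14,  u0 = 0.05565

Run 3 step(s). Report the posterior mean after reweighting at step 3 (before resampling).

post_mean = -1.4486

step 1: w=[0.0086, 0.4386, 0.4773, 0.0746, 0.0008, 0.0001, 0.0000, 0.0000]  mean=-1.6071  Neff=2.3485  idx=[1, 1, 1, 1, 2, 2, 2, 2]
step 2: w=[0.0161, 0.0161, 0.0161, 0.0161, 0.2339, 0.2339, 0.2339, 0.2339]  mean=-1.0868  Neff=4.5492  idx=[3, 4, 5, 5, 6, 6, 7, 7]
step 3: w=[0.3058, 0.0992, 0.0992, 0.0992, 0.0992, 0.0992, 0.0992, 0.0992]  mean=-1.4486  Neff=6.1598  idx=[0, 0, 0, 2, 3, 4, 6, 7]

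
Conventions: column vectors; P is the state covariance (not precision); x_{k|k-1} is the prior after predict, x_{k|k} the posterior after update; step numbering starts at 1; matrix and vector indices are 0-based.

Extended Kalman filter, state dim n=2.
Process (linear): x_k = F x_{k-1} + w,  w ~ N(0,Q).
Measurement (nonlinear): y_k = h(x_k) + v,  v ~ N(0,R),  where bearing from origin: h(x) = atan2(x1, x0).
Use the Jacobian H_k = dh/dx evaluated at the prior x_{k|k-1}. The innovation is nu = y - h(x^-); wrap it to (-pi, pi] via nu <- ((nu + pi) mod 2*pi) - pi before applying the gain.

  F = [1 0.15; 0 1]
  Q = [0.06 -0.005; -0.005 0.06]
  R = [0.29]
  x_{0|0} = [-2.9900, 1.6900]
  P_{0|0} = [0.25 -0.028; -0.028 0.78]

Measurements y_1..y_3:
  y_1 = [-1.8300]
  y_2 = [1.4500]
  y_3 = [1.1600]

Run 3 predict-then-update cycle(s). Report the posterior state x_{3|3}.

step 1: x^-=[-2.7365, 1.6900]  P^-=[0.3191 0.0840; 0.0840 0.8400]  H_jac=[-0.1634 -0.2645]  S=[0.3646]  K=[-0.2040; -0.6472]  nu=[1.8648]  x^+=[-3.1169, 0.4831]  P^+=[0.3040 0.0359; 0.0359 0.6873]
step 2: x^-=[-3.0444, 0.4831]  P^-=[0.3902 0.1340; 0.1340 0.7473]  H_jac=[-0.0508 -0.3204]  S=[0.3721]  K=[-0.1687; -0.6618]  nu=[-1.5342]  x^+=[-2.7856, 1.4985]  P^+=[0.3796 0.0924; 0.0924 0.5843]
step 3: x^-=[-2.5608, 1.4985]  P^-=[0.4805 0.1751; 0.1751 0.6443]  H_jac=[-0.1702 -0.2909]  S=[0.3758]  K=[-0.3532; -0.5781]  nu=[-1.4522]  x^+=[-2.0480, 2.3380]  P^+=[0.4336 0.0984; 0.0984 0.5188]

x_post = [-2.0480, 2.3380]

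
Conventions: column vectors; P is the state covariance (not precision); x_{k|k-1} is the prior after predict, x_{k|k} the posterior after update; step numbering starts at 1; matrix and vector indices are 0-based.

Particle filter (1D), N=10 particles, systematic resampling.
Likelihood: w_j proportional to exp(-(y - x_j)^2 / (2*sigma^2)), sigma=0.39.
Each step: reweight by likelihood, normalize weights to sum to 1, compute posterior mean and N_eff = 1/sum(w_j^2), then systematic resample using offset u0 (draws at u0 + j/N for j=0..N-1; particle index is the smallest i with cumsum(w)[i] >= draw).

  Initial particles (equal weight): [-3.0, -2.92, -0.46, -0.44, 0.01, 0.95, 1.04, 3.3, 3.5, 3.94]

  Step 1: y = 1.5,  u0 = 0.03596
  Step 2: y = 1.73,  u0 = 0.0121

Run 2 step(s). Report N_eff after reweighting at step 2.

step 1: w=[0.0000, 0.0000, 0.0000, 0.0000, 0.0008, 0.4255, 0.5737, 0.0000, 0.0000, 0.0000]  mean=1.0010  Neff=1.9602  idx=[5, 5, 5, 5, 6, 6, 6, 6, 6, 6]
step 2: w=[0.0754, 0.0754, 0.0754, 0.0754, 0.1164, 0.1164, 0.1164, 0.1164, 0.1164, 0.1164]  mean=1.0129  Neff=9.6111  idx=[0, 1, 2, 4, 4, 5, 6, 7, 8, 9]

N_eff = 9.6111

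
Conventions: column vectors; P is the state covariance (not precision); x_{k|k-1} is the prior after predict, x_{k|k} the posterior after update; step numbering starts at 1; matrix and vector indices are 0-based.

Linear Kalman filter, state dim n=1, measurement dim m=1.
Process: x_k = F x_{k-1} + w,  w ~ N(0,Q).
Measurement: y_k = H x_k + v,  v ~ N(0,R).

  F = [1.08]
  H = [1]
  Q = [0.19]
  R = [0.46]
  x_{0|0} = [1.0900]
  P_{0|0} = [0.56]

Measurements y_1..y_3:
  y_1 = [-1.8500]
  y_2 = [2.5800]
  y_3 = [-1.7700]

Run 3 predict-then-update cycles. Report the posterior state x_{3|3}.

step 1: x^-=[1.1772]  P^-=[0.8432]  S=[1.3032]  K=[0.6470]  nu=[-3.0272]  x^+=[-0.7815]  P^+=[0.2976]
step 2: x^-=[-0.8440]  P^-=[0.5372]  S=[0.9972]  K=[0.5387]  nu=[3.4240]  x^+=[1.0005]  P^+=[0.2478]
step 3: x^-=[1.0805]  P^-=[0.4790]  S=[0.9390]  K=[0.5101]  nu=[-2.8505]  x^+=[-0.3736]  P^+=[0.2347]

x_post = [-0.3736]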